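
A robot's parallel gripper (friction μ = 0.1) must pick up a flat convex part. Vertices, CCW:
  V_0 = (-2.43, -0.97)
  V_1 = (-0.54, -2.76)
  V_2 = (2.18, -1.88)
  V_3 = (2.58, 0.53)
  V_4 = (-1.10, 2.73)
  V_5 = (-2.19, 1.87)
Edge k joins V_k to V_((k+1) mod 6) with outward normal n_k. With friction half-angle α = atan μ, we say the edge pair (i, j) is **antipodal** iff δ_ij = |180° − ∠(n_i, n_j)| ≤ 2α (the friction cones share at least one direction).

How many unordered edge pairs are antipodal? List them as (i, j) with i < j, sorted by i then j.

count = 1; pairs: (2,5)

α = atan 0.1 = 5.71°;  2α = 11.42°
n_0 = (-0.6876, -0.7261)
n_1 = (+0.3078, -0.9514)
n_2 = (+0.9865, -0.1637)
n_3 = (+0.5131, +0.8583)
n_4 = (-0.6194, +0.7851)
n_5 = (-0.9964, +0.0842)
  (0,1): δ = 118.63°  ·
  (0,2): δ = 55.98°  ·
  (0,3): δ = 12.57°  ·
  (0,4): δ = 81.72°  ·
  (0,5): δ = 128.61°  ·
  (1,2): δ = 117.35°  ·
  (1,3): δ = 48.80°  ·
  (1,4): δ = 20.35°  ·
  (1,5): δ = 67.24°  ·
  (2,3): δ = 111.45°  ·
  (2,4): δ = 42.30°  ·
  (2,5): δ = 4.59°  ✓
  (3,4): δ = 110.85°  ·
  (3,5): δ = 63.96°  ·
  (4,5): δ = 133.10°  ·
antipodal pairs: 1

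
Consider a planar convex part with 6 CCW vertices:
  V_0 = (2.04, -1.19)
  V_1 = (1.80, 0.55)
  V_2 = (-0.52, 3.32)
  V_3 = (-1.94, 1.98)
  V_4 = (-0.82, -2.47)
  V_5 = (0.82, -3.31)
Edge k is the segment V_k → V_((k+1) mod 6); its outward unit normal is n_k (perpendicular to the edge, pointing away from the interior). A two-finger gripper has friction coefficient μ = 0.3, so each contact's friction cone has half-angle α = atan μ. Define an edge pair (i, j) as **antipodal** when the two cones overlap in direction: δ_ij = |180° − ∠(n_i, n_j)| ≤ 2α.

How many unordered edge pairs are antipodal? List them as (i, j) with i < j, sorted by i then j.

count = 4; pairs: (0,3), (1,3), (1,4), (2,5)

α = atan 0.3 = 16.70°;  2α = 33.40°
n_0 = (+0.9906, +0.1366)
n_1 = (+0.7666, +0.6421)
n_2 = (-0.6863, +0.7273)
n_3 = (-0.9698, -0.2441)
n_4 = (-0.4559, -0.8900)
n_5 = (+0.8667, -0.4988)
  (0,1): δ = 147.91°  ·
  (0,2): δ = 54.51°  ·
  (0,3): δ = 6.27°  ✓
  (0,4): δ = 55.03°  ·
  (0,5): δ = 142.23°  ·
  (1,2): δ = 86.61°  ·
  (1,3): δ = 25.82°  ✓
  (1,4): δ = 22.93°  ✓
  (1,5): δ = 110.13°  ·
  (2,3): δ = 119.21°  ·
  (2,4): δ = 70.46°  ·
  (2,5): δ = 16.74°  ✓
  (3,4): δ = 131.25°  ·
  (3,5): δ = 44.05°  ·
  (4,5): δ = 92.80°  ·
antipodal pairs: 4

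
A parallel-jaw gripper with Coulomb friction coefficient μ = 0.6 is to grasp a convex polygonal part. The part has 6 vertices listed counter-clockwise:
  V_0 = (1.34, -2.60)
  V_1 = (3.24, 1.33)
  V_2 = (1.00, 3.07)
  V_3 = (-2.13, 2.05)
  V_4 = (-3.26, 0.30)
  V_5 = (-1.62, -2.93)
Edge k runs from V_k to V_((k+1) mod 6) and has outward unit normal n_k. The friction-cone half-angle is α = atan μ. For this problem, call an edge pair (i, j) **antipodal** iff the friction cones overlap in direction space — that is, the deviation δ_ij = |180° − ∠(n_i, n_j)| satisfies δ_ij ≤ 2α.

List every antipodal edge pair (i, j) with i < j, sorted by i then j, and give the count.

count = 7; pairs: (0,2), (0,3), (0,4), (1,4), (1,5), (2,5), (3,5)

α = atan 0.6 = 30.96°;  2α = 61.93°
n_0 = (+0.9003, -0.4353)
n_1 = (+0.6135, +0.7897)
n_2 = (-0.3098, +0.9508)
n_3 = (-0.8401, +0.5425)
n_4 = (-0.8916, -0.4527)
n_5 = (+0.1108, -0.9938)
  (0,1): δ = 102.04°  ·
  (0,2): δ = 46.15°  ✓
  (0,3): δ = 7.05°  ✓
  (0,4): δ = 52.72°  ✓
  (0,5): δ = 122.16°  ·
  (1,2): δ = 124.11°  ·
  (1,3): δ = 85.01°  ·
  (1,4): δ = 25.24°  ✓
  (1,5): δ = 44.20°  ✓
  (2,3): δ = 140.90°  ·
  (2,4): δ = 81.13°  ·
  (2,5): δ = 11.69°  ✓
  (3,4): δ = 120.23°  ·
  (3,5): δ = 50.79°  ✓
  (4,5): δ = 110.56°  ·
antipodal pairs: 7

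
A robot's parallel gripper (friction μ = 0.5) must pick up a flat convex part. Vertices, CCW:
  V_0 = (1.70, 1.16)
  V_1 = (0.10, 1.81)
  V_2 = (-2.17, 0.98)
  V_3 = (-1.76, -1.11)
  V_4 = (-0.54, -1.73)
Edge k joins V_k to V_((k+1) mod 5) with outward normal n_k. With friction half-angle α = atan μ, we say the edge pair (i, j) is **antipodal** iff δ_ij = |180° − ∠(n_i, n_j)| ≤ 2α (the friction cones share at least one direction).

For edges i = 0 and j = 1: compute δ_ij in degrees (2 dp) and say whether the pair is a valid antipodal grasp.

δ = 137.81°, invalid

α = atan 0.5 = 26.57°;  2α = 53.13°
edge 0: e_0 = (-1.60, +0.65);  n_0 = (+0.3764, +0.9265)
edge 1: e_1 = (-2.27, -0.83);  n_1 = (-0.3434, +0.9392)
∠(n_0, n_1) = 42.19°
δ = |180° − 42.19°| = 137.81°
137.81° > 2α = 53.13°  →  invalid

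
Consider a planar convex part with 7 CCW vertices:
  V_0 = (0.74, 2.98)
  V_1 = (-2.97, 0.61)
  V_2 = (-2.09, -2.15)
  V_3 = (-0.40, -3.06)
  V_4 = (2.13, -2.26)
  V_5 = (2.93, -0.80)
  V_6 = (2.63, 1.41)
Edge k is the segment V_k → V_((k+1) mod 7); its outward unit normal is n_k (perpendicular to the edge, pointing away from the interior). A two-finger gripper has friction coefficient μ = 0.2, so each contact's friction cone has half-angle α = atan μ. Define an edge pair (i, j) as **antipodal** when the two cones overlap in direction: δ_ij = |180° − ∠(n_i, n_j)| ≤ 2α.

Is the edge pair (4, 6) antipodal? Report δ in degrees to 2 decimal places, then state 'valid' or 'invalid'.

α = atan 0.2 = 11.31°;  2α = 22.62°
edge 4: e_4 = (+0.80, +1.46);  n_4 = (+0.8770, -0.4805)
edge 6: e_6 = (-1.89, +1.57);  n_6 = (+0.6390, +0.7692)
∠(n_4, n_6) = 79.00°
δ = |180° − 79.00°| = 101.00°
101.00° > 2α = 22.62°  →  invalid

δ = 101.00°, invalid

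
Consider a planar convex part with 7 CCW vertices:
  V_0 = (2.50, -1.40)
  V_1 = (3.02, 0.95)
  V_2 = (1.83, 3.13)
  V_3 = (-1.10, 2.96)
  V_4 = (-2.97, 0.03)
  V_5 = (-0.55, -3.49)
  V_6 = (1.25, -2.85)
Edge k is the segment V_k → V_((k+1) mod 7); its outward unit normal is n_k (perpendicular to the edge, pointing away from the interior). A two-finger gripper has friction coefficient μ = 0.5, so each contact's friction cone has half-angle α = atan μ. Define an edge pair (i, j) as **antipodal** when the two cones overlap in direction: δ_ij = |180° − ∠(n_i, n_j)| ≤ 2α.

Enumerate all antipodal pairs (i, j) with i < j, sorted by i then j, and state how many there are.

α = atan 0.5 = 26.57°;  2α = 53.13°
n_0 = (+0.9764, -0.2161)
n_1 = (+0.8777, +0.4791)
n_2 = (-0.0579, +0.9983)
n_3 = (-0.8429, +0.5380)
n_4 = (-0.8240, -0.5665)
n_5 = (+0.3350, -0.9422)
n_6 = (+0.7574, -0.6529)
  (0,1): δ = 138.89°  ·
  (0,2): δ = 74.20°  ·
  (0,3): δ = 20.07°  ✓
  (0,4): δ = 46.99°  ✓
  (0,5): δ = 122.05°  ·
  (0,6): δ = 151.71°  ·
  (1,2): δ = 115.31°  ·
  (1,3): δ = 61.18°  ·
  (1,4): δ = 5.88°  ✓
  (1,5): δ = 80.94°  ·
  (1,6): δ = 110.61°  ·
  (2,3): δ = 125.87°  ·
  (2,4): δ = 58.81°  ·
  (2,5): δ = 16.25°  ✓
  (2,6): δ = 45.92°  ✓
  (3,4): δ = 112.94°  ·
  (3,5): δ = 37.88°  ✓
  (3,6): δ = 8.22°  ✓
  (4,5): δ = 104.94°  ·
  (4,6): δ = 75.27°  ·
  (5,6): δ = 150.34°  ·
antipodal pairs: 7

count = 7; pairs: (0,3), (0,4), (1,4), (2,5), (2,6), (3,5), (3,6)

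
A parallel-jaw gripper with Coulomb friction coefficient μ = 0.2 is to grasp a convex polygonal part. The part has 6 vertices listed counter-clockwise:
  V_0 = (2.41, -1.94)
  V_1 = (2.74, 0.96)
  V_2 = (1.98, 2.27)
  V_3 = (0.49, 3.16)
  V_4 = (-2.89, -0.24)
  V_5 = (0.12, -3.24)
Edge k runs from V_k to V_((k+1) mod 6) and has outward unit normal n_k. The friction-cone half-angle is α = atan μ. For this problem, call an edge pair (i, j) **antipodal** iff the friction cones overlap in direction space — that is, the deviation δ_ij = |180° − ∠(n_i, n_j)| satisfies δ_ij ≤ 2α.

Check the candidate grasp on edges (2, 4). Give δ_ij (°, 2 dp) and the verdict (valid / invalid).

α = atan 0.2 = 11.31°;  2α = 22.62°
edge 2: e_2 = (-1.49, +0.89);  n_2 = (+0.5128, +0.8585)
edge 4: e_4 = (+3.01, -3.00);  n_4 = (-0.7059, -0.7083)
∠(n_2, n_4) = 165.95°
δ = |180° − 165.95°| = 14.05°
14.05° ≤ 2α = 22.62°  →  valid

δ = 14.05°, valid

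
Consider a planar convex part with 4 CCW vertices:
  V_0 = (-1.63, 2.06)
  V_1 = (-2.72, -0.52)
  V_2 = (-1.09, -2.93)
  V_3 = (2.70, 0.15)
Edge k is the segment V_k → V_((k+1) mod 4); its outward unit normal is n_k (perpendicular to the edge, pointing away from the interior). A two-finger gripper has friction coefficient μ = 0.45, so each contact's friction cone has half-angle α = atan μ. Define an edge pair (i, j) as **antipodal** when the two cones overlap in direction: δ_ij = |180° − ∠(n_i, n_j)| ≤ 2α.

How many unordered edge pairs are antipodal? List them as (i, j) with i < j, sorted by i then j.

count = 2; pairs: (0,2), (1,3)

α = atan 0.45 = 24.23°;  2α = 48.46°
n_0 = (-0.9212, +0.3892)
n_1 = (-0.8283, -0.5602)
n_2 = (+0.6307, -0.7761)
n_3 = (+0.4036, +0.9149)
  (0,1): δ = 123.02°  ·
  (0,2): δ = 28.00°  ✓
  (0,3): δ = 89.10°  ·
  (1,2): δ = 84.97°  ·
  (1,3): δ = 32.12°  ✓
  (2,3): δ = 62.90°  ·
antipodal pairs: 2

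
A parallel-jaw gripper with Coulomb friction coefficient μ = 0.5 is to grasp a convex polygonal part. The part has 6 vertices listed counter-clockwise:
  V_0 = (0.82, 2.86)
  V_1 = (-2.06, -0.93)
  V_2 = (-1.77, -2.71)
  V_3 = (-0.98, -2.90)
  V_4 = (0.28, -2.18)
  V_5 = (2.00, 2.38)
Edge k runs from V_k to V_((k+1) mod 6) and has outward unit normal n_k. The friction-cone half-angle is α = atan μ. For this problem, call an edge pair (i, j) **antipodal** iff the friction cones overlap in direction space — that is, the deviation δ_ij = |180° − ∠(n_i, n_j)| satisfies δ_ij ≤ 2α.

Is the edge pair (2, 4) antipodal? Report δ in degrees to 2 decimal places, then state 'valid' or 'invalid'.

δ = 97.14°, invalid

α = atan 0.5 = 26.57°;  2α = 53.13°
edge 2: e_2 = (+0.79, -0.19);  n_2 = (-0.2338, -0.9723)
edge 4: e_4 = (+1.72, +4.56);  n_4 = (+0.9357, -0.3529)
∠(n_2, n_4) = 82.86°
δ = |180° − 82.86°| = 97.14°
97.14° > 2α = 53.13°  →  invalid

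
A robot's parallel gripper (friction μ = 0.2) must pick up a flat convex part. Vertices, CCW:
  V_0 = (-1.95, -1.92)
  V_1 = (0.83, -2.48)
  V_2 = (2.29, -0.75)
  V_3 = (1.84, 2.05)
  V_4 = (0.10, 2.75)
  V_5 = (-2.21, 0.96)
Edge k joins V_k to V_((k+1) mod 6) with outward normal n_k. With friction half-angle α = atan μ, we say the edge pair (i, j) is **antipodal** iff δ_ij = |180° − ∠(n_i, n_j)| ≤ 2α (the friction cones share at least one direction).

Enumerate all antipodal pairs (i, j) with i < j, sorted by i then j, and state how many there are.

count = 3; pairs: (0,3), (1,4), (2,5)

α = atan 0.2 = 11.31°;  2α = 22.62°
n_0 = (-0.1975, -0.9803)
n_1 = (+0.7642, -0.6450)
n_2 = (+0.9873, +0.1587)
n_3 = (+0.3732, +0.9277)
n_4 = (-0.6125, +0.7905)
n_5 = (-0.9959, -0.0899)
  (0,1): δ = 118.77°  ·
  (0,2): δ = 69.48°  ·
  (0,3): δ = 10.53°  ✓
  (0,4): δ = 49.16°  ·
  (0,5): δ = 106.55°  ·
  (1,2): δ = 130.71°  ·
  (1,3): δ = 71.75°  ·
  (1,4): δ = 12.07°  ✓
  (1,5): δ = 45.32°  ·
  (2,3): δ = 121.05°  ·
  (2,4): δ = 61.36°  ·
  (2,5): δ = 3.97°  ✓
  (3,4): δ = 120.31°  ·
  (3,5): δ = 62.93°  ·
  (4,5): δ = 122.61°  ·
antipodal pairs: 3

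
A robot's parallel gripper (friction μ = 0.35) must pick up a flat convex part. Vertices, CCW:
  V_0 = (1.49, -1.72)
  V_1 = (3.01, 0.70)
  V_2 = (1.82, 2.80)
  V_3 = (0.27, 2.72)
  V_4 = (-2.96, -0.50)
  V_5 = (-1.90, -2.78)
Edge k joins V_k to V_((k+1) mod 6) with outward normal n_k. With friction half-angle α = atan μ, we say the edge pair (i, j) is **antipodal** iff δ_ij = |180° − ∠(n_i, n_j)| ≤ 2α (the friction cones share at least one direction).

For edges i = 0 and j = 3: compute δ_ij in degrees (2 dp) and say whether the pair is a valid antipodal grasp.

δ = 12.96°, valid

α = atan 0.35 = 19.29°;  2α = 38.58°
edge 0: e_0 = (+1.52, +2.42);  n_0 = (+0.8468, -0.5319)
edge 3: e_3 = (-3.23, -3.22);  n_3 = (-0.7060, +0.7082)
∠(n_0, n_3) = 167.04°
δ = |180° − 167.04°| = 12.96°
12.96° ≤ 2α = 38.58°  →  valid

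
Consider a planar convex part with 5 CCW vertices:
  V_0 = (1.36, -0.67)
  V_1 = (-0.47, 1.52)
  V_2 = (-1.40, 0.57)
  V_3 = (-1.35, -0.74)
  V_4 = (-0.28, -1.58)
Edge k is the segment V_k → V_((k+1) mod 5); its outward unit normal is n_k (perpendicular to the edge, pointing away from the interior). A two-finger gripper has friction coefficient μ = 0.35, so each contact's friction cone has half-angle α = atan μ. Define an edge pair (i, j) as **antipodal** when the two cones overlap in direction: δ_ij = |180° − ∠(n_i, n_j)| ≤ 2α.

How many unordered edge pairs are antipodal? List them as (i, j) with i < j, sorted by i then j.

count = 3; pairs: (0,2), (0,3), (1,4)

α = atan 0.35 = 19.29°;  2α = 38.58°
n_0 = (+0.7674, +0.6412)
n_1 = (-0.7146, +0.6995)
n_2 = (-0.9993, -0.0381)
n_3 = (-0.6175, -0.7866)
n_4 = (+0.4852, -0.8744)
  (0,1): δ = 84.27°  ·
  (0,2): δ = 37.70°  ✓
  (0,3): δ = 11.98°  ✓
  (0,4): δ = 79.14°  ·
  (1,2): δ = 133.42°  ·
  (1,3): δ = 83.74°  ·
  (1,4): δ = 16.58°  ✓
  (2,3): δ = 130.32°  ·
  (2,4): δ = 63.16°  ·
  (3,4): δ = 112.84°  ·
antipodal pairs: 3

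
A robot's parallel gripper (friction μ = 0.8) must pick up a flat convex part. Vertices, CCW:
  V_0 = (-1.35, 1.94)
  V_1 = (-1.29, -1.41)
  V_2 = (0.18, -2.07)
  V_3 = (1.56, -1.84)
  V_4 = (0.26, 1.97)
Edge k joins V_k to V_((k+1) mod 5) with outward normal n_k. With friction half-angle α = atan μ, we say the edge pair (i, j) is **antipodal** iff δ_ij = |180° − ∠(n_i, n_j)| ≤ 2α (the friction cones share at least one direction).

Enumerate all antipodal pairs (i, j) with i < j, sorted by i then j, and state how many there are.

α = atan 0.8 = 38.66°;  2α = 77.32°
n_0 = (-0.9998, -0.0179)
n_1 = (-0.4096, -0.9123)
n_2 = (+0.1644, -0.9864)
n_3 = (+0.9464, +0.3229)
n_4 = (-0.0186, +0.9998)
  (0,1): δ = 115.21°  ·
  (0,2): δ = 81.56°  ·
  (0,3): δ = 17.81°  ✓
  (0,4): δ = 90.04°  ·
  (1,2): δ = 146.36°  ·
  (1,3): δ = 46.98°  ✓
  (1,4): δ = 25.25°  ✓
  (2,3): δ = 80.62°  ·
  (2,4): δ = 8.39°  ✓
  (3,4): δ = 107.77°  ·
antipodal pairs: 4

count = 4; pairs: (0,3), (1,3), (1,4), (2,4)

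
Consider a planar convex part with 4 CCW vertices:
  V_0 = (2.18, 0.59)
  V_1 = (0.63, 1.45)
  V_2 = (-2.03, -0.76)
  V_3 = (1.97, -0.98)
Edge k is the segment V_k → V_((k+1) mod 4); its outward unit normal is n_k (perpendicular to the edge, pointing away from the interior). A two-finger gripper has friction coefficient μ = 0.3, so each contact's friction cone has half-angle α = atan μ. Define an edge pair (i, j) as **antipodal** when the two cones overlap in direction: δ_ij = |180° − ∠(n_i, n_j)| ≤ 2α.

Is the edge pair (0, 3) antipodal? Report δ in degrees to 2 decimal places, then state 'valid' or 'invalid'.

α = atan 0.3 = 16.70°;  2α = 33.40°
edge 0: e_0 = (-1.55, +0.86);  n_0 = (+0.4852, +0.8744)
edge 3: e_3 = (+0.21, +1.57);  n_3 = (+0.9912, -0.1326)
∠(n_0, n_3) = 68.60°
δ = |180° − 68.60°| = 111.40°
111.40° > 2α = 33.40°  →  invalid

δ = 111.40°, invalid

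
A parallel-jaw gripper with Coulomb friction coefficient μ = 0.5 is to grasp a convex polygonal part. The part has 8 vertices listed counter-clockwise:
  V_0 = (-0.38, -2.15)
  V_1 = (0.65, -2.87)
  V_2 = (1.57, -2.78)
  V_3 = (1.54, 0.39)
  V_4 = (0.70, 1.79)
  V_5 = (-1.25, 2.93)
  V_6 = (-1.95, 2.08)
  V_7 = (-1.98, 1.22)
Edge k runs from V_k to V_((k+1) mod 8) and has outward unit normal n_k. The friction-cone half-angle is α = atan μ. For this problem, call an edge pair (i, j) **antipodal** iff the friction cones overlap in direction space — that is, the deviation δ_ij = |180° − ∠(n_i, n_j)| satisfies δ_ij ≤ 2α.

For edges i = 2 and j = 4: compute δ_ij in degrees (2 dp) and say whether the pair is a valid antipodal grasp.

α = atan 0.5 = 26.57°;  2α = 53.13°
edge 2: e_2 = (-0.03, +3.17);  n_2 = (+1.0000, +0.0095)
edge 4: e_4 = (-1.95, +1.14);  n_4 = (+0.5047, +0.8633)
∠(n_2, n_4) = 59.15°
δ = |180° − 59.15°| = 120.85°
120.85° > 2α = 53.13°  →  invalid

δ = 120.85°, invalid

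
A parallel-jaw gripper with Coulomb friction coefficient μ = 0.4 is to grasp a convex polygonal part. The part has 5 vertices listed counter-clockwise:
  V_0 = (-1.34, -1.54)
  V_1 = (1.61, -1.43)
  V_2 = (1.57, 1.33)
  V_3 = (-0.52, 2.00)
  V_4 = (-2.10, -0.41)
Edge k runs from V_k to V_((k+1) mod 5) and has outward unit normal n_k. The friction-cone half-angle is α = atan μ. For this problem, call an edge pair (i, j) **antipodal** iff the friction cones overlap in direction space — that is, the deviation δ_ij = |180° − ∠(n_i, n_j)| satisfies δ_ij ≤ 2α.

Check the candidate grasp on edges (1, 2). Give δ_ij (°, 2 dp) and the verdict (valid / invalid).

α = atan 0.4 = 21.80°;  2α = 43.60°
edge 1: e_1 = (-0.04, +2.76);  n_1 = (+0.9999, +0.0145)
edge 2: e_2 = (-2.09, +0.67);  n_2 = (+0.3053, +0.9523)
∠(n_1, n_2) = 71.40°
δ = |180° − 71.40°| = 108.60°
108.60° > 2α = 43.60°  →  invalid

δ = 108.60°, invalid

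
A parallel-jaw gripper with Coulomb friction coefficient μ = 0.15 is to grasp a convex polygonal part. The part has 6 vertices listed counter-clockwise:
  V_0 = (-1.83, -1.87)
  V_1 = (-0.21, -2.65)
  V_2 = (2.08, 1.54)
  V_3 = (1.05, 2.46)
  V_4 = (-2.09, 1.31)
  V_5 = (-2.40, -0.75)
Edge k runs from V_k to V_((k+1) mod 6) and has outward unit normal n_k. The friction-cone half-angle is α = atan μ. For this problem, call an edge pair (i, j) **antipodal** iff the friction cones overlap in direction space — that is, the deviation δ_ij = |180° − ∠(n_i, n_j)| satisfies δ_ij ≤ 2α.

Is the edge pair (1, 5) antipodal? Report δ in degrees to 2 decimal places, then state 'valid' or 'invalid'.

δ = 55.63°, invalid

α = atan 0.15 = 8.53°;  2α = 17.06°
edge 1: e_1 = (+2.29, +4.19);  n_1 = (+0.8775, -0.4796)
edge 5: e_5 = (+0.57, -1.12);  n_5 = (-0.8912, -0.4536)
∠(n_1, n_5) = 124.37°
δ = |180° − 124.37°| = 55.63°
55.63° > 2α = 17.06°  →  invalid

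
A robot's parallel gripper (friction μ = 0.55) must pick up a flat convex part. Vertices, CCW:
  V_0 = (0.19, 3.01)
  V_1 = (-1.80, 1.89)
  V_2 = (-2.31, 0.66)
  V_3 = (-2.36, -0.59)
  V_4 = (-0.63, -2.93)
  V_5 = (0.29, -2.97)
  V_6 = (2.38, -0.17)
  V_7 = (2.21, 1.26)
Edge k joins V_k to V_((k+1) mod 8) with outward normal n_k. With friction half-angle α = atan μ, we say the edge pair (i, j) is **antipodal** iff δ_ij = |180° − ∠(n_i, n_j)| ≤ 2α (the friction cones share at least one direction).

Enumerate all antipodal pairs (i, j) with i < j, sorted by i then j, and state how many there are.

count = 10; pairs: (0,4), (0,5), (1,5), (1,6), (2,5), (2,6), (2,7), (3,6), (3,7), (4,7)

α = atan 0.55 = 28.81°;  2α = 57.62°
n_0 = (-0.4905, +0.8715)
n_1 = (-0.9237, +0.3830)
n_2 = (-0.9992, +0.0400)
n_3 = (-0.8041, -0.5945)
n_4 = (-0.0434, -0.9991)
n_5 = (+0.8014, -0.5982)
n_6 = (+0.9930, +0.1180)
n_7 = (+0.6548, +0.7558)
  (0,1): δ = 141.89°  ·
  (0,2): δ = 121.66°  ·
  (0,3): δ = 82.90°  ·
  (0,4): δ = 31.86°  ✓
  (0,5): δ = 23.89°  ✓
  (0,6): δ = 67.41°  ·
  (0,7): δ = 109.72°  ·
  (1,2): δ = 159.77°  ·
  (1,3): δ = 121.00°  ·
  (1,4): δ = 69.97°  ·
  (1,5): δ = 14.22°  ✓
  (1,6): δ = 29.30°  ✓
  (1,7): δ = 71.62°  ·
  (2,3): δ = 141.23°  ·
  (2,4): δ = 90.20°  ·
  (2,5): δ = 34.45°  ✓
  (2,6): δ = 9.07°  ✓
  (2,7): δ = 51.39°  ✓
  (3,4): δ = 128.97°  ·
  (3,5): δ = 73.21°  ·
  (3,6): δ = 29.70°  ✓
  (3,7): δ = 12.62°  ✓
  (4,5): δ = 124.25°  ·
  (4,6): δ = 80.73°  ·
  (4,7): δ = 38.41°  ✓
  (5,6): δ = 136.48°  ·
  (5,7): δ = 94.16°  ·
  (6,7): δ = 137.68°  ·
antipodal pairs: 10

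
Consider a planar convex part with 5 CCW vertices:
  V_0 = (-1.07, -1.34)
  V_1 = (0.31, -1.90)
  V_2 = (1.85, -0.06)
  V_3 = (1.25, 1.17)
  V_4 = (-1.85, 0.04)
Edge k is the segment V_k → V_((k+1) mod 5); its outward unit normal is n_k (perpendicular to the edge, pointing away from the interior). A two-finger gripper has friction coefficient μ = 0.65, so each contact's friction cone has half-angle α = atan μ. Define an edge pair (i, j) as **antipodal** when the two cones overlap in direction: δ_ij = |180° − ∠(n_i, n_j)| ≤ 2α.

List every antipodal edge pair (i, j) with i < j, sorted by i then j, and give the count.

count = 4; pairs: (0,2), (0,3), (1,3), (2,4)

α = atan 0.65 = 33.02°;  2α = 66.05°
n_0 = (-0.3760, -0.9266)
n_1 = (+0.7669, -0.6418)
n_2 = (+0.8988, +0.4384)
n_3 = (-0.3425, +0.9395)
n_4 = (-0.8706, -0.4921)
  (0,1): δ = 107.84°  ·
  (0,2): δ = 41.91°  ✓
  (0,3): δ = 42.11°  ✓
  (0,4): δ = 141.56°  ·
  (1,2): δ = 114.07°  ·
  (1,3): δ = 30.04°  ✓
  (1,4): δ = 69.40°  ·
  (2,3): δ = 95.98°  ·
  (2,4): δ = 3.47°  ✓
  (3,4): δ = 80.55°  ·
antipodal pairs: 4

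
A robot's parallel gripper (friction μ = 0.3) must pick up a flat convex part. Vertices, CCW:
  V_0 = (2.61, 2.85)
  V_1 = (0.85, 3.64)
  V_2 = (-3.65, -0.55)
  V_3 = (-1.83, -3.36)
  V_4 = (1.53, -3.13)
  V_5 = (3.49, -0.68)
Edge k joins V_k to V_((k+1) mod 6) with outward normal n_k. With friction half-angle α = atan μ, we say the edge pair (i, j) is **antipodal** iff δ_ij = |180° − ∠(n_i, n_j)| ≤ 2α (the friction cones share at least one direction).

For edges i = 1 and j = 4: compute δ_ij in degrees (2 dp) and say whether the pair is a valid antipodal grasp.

α = atan 0.3 = 16.70°;  2α = 33.40°
edge 1: e_1 = (-4.50, -4.19);  n_1 = (-0.6814, +0.7319)
edge 4: e_4 = (+1.96, +2.45);  n_4 = (+0.7809, -0.6247)
∠(n_1, n_4) = 171.62°
δ = |180° − 171.62°| = 8.38°
8.38° ≤ 2α = 33.40°  →  valid

δ = 8.38°, valid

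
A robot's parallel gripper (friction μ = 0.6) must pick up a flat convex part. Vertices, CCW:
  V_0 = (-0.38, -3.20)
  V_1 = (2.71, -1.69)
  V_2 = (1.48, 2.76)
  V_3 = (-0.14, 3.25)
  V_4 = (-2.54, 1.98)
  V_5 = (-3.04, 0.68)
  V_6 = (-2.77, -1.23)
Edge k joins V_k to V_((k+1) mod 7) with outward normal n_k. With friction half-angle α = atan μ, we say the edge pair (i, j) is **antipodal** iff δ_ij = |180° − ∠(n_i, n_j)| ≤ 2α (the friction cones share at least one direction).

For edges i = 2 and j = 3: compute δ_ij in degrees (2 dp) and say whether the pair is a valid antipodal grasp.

δ = 135.28°, invalid

α = atan 0.6 = 30.96°;  2α = 61.93°
edge 2: e_2 = (-1.62, +0.49);  n_2 = (+0.2895, +0.9572)
edge 3: e_3 = (-2.40, -1.27);  n_3 = (-0.4677, +0.8839)
∠(n_2, n_3) = 44.72°
δ = |180° − 44.72°| = 135.28°
135.28° > 2α = 61.93°  →  invalid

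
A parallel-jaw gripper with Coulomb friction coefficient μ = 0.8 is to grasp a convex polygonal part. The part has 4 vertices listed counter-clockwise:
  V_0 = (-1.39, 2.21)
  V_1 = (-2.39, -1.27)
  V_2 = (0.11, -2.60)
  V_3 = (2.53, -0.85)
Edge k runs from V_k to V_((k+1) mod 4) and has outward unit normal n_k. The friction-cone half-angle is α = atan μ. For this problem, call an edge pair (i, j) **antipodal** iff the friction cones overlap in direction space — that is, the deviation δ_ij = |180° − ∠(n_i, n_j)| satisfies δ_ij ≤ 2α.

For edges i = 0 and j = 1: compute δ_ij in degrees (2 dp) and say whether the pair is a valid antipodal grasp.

δ = 101.98°, invalid

α = atan 0.8 = 38.66°;  2α = 77.32°
edge 0: e_0 = (-1.00, -3.48);  n_0 = (-0.9611, +0.2762)
edge 1: e_1 = (+2.50, -1.33);  n_1 = (-0.4697, -0.8828)
∠(n_0, n_1) = 78.02°
δ = |180° − 78.02°| = 101.98°
101.98° > 2α = 77.32°  →  invalid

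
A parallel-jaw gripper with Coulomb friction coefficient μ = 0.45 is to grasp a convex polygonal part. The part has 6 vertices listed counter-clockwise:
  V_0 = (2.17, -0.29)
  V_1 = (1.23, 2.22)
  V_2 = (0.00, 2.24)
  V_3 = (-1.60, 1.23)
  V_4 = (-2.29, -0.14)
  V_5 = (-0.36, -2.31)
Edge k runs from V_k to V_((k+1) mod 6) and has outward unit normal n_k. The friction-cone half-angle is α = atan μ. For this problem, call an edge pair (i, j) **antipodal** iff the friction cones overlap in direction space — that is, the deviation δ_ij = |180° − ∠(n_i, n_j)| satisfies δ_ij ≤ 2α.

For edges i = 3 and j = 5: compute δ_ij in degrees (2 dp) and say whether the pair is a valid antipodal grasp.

δ = 24.66°, valid

α = atan 0.45 = 24.23°;  2α = 48.46°
edge 3: e_3 = (-0.69, -1.37);  n_3 = (-0.8931, +0.4498)
edge 5: e_5 = (+2.53, +2.02);  n_5 = (+0.6239, -0.7815)
∠(n_3, n_5) = 155.34°
δ = |180° − 155.34°| = 24.66°
24.66° ≤ 2α = 48.46°  →  valid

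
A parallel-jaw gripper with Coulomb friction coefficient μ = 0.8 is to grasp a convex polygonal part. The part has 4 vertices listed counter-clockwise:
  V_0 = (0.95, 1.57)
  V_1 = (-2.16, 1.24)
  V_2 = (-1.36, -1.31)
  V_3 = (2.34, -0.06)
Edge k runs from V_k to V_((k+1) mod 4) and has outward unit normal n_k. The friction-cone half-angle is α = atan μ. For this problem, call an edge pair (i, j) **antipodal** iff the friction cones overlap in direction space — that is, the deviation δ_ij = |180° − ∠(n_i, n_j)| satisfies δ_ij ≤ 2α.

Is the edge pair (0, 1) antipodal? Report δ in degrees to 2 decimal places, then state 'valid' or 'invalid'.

α = atan 0.8 = 38.66°;  2α = 77.32°
edge 0: e_0 = (-3.11, -0.33);  n_0 = (-0.1055, +0.9944)
edge 1: e_1 = (+0.80, -2.55);  n_1 = (-0.9541, -0.2993)
∠(n_0, n_1) = 101.36°
δ = |180° − 101.36°| = 78.64°
78.64° > 2α = 77.32°  →  invalid

δ = 78.64°, invalid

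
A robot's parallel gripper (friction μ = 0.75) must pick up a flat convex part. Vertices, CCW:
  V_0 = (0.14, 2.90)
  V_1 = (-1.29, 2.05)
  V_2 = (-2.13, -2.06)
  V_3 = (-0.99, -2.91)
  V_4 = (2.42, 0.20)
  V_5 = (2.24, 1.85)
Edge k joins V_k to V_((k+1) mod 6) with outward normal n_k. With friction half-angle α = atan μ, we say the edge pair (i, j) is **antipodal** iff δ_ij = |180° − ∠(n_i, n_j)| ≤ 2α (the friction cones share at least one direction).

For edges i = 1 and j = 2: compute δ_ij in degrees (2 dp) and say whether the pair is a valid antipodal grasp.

α = atan 0.75 = 36.87°;  2α = 73.74°
edge 1: e_1 = (-0.84, -4.11);  n_1 = (-0.9797, +0.2002)
edge 2: e_2 = (+1.14, -0.85);  n_2 = (-0.5977, -0.8017)
∠(n_1, n_2) = 64.84°
δ = |180° − 64.84°| = 115.16°
115.16° > 2α = 73.74°  →  invalid

δ = 115.16°, invalid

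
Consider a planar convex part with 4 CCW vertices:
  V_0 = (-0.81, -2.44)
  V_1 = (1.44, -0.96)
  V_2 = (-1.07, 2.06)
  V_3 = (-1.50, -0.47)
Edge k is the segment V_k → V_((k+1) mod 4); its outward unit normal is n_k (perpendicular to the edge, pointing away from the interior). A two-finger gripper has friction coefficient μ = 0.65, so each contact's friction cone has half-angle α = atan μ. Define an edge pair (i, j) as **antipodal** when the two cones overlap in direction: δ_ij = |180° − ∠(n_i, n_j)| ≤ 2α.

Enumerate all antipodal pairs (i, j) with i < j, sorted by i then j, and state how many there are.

count = 3; pairs: (0,2), (1,2), (1,3)

α = atan 0.65 = 33.02°;  2α = 66.05°
n_0 = (+0.5495, -0.8355)
n_1 = (+0.7691, +0.6392)
n_2 = (-0.9859, +0.1676)
n_3 = (-0.9438, -0.3306)
  (0,1): δ = 83.61°  ·
  (0,2): δ = 47.02°  ✓
  (0,3): δ = 75.97°  ·
  (1,2): δ = 49.38°  ✓
  (1,3): δ = 20.43°  ✓
  (2,3): δ = 151.05°  ·
antipodal pairs: 3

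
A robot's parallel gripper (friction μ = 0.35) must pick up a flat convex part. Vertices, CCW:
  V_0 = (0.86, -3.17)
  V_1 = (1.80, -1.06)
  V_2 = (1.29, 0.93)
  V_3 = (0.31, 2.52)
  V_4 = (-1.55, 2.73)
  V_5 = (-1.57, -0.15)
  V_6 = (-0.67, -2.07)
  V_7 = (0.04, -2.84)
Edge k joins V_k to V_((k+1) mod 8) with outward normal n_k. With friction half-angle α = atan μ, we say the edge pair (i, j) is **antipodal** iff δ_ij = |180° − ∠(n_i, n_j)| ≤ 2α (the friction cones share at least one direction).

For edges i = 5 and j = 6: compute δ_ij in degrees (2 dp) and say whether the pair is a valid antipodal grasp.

α = atan 0.35 = 19.29°;  2α = 38.58°
edge 5: e_5 = (+0.90, -1.92);  n_5 = (-0.9055, -0.4244)
edge 6: e_6 = (+0.71, -0.77);  n_6 = (-0.7352, -0.6779)
∠(n_5, n_6) = 17.56°
δ = |180° − 17.56°| = 162.44°
162.44° > 2α = 38.58°  →  invalid

δ = 162.44°, invalid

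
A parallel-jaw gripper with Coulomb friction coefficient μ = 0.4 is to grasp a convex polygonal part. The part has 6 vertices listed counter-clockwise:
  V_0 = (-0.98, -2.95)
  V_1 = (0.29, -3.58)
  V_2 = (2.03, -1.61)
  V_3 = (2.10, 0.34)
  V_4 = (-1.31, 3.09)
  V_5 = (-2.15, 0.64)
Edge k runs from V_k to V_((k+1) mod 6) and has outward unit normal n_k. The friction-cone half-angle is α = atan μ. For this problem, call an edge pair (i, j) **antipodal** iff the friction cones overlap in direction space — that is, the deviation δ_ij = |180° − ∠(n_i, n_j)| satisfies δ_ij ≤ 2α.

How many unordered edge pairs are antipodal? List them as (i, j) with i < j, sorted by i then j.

α = atan 0.4 = 21.80°;  2α = 43.60°
n_0 = (-0.4444, -0.8958)
n_1 = (+0.7495, -0.6620)
n_2 = (+0.9994, -0.0359)
n_3 = (+0.6278, +0.7784)
n_4 = (-0.9459, +0.3243)
n_5 = (-0.9508, -0.3099)
  (0,1): δ = 105.07°  ·
  (0,2): δ = 65.67°  ·
  (0,3): δ = 12.50°  ✓
  (0,4): δ = 97.46°  ·
  (0,5): δ = 134.44°  ·
  (1,2): δ = 140.60°  ·
  (1,3): δ = 87.43°  ·
  (1,4): δ = 22.53°  ✓
  (1,5): δ = 59.50°  ·
  (2,3): δ = 126.83°  ·
  (2,4): δ = 16.87°  ✓
  (2,5): δ = 20.11°  ✓
  (3,4): δ = 70.04°  ·
  (3,5): δ = 33.06°  ✓
  (4,5): δ = 143.02°  ·
antipodal pairs: 5

count = 5; pairs: (0,3), (1,4), (2,4), (2,5), (3,5)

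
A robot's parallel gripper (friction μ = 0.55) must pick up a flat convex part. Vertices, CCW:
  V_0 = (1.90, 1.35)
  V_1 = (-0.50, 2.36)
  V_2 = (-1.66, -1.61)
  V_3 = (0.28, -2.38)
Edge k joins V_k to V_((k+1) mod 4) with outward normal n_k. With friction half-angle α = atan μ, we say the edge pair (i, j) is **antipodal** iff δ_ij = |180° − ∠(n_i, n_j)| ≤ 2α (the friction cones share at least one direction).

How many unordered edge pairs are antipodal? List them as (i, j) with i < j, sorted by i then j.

count = 2; pairs: (0,2), (1,3)

α = atan 0.55 = 28.81°;  2α = 57.62°
n_0 = (+0.3879, +0.9217)
n_1 = (-0.9599, +0.2805)
n_2 = (-0.3689, -0.9295)
n_3 = (+0.9172, -0.3984)
  (0,1): δ = 83.46°  ·
  (0,2): δ = 1.17°  ✓
  (0,3): δ = 89.35°  ·
  (1,2): δ = 95.36°  ·
  (1,3): δ = 7.19°  ✓
  (2,3): δ = 91.83°  ·
antipodal pairs: 2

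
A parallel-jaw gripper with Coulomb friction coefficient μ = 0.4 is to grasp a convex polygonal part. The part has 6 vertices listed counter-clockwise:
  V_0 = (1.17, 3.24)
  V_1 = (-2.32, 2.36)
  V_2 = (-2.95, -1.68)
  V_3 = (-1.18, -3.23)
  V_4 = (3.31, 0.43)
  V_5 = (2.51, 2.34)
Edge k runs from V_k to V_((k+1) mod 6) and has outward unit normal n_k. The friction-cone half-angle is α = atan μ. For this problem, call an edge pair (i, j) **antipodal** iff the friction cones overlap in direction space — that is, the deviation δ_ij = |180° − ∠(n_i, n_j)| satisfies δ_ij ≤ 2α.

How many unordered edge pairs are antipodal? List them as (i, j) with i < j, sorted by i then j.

count = 5; pairs: (0,3), (1,3), (1,4), (2,4), (2,5)

α = atan 0.4 = 21.80°;  2α = 43.60°
n_0 = (-0.2445, +0.9697)
n_1 = (-0.9881, +0.1541)
n_2 = (-0.6588, -0.7523)
n_3 = (+0.6318, -0.7751)
n_4 = (+0.9224, +0.3863)
n_5 = (+0.5576, +0.8301)
  (0,1): δ = 113.02°  ·
  (0,2): δ = 55.36°  ·
  (0,3): δ = 25.03°  ✓
  (0,4): δ = 98.57°  ·
  (0,5): δ = 131.96°  ·
  (1,2): δ = 122.35°  ·
  (1,3): δ = 41.95°  ✓
  (1,4): δ = 31.59°  ✓
  (1,5): δ = 64.98°  ·
  (2,3): δ = 99.61°  ·
  (2,4): δ = 26.06°  ✓
  (2,5): δ = 7.32°  ✓
  (3,4): δ = 106.46°  ·
  (3,5): δ = 73.07°  ·
  (4,5): δ = 146.61°  ·
antipodal pairs: 5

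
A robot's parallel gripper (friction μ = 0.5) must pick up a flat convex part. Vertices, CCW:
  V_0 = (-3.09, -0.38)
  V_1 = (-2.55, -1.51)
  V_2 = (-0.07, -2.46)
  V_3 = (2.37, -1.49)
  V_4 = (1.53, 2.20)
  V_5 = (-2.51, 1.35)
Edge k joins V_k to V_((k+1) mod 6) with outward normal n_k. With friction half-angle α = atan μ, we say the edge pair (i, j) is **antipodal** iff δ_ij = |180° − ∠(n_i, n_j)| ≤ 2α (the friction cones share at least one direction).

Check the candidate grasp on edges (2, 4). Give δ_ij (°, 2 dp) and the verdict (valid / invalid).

α = atan 0.5 = 26.57°;  2α = 53.13°
edge 2: e_2 = (+2.44, +0.97);  n_2 = (+0.3694, -0.9293)
edge 4: e_4 = (-4.04, -0.85);  n_4 = (-0.2059, +0.9786)
∠(n_2, n_4) = 170.20°
δ = |180° − 170.20°| = 9.80°
9.80° ≤ 2α = 53.13°  →  valid

δ = 9.80°, valid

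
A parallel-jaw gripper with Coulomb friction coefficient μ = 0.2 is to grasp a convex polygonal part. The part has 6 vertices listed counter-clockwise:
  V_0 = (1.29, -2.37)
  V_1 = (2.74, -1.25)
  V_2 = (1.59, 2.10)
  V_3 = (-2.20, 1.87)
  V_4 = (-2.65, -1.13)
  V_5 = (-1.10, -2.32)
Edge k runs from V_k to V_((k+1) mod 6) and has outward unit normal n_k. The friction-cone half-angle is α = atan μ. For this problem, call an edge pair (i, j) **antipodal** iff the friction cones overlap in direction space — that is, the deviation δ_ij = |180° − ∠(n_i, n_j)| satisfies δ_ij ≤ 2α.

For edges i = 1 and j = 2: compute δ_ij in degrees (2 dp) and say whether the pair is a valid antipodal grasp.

δ = 105.47°, invalid

α = atan 0.2 = 11.31°;  2α = 22.62°
edge 1: e_1 = (-1.15, +3.35);  n_1 = (+0.9458, +0.3247)
edge 2: e_2 = (-3.79, -0.23);  n_2 = (-0.0606, +0.9982)
∠(n_1, n_2) = 74.53°
δ = |180° − 74.53°| = 105.47°
105.47° > 2α = 22.62°  →  invalid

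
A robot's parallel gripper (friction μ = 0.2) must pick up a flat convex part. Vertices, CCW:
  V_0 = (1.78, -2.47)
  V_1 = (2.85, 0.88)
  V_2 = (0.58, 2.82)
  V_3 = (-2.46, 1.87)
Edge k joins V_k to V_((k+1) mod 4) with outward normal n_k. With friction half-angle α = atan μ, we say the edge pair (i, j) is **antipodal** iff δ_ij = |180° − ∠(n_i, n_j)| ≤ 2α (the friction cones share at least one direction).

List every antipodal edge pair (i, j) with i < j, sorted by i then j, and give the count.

count = 1; pairs: (1,3)

α = atan 0.2 = 11.31°;  2α = 22.62°
n_0 = (+0.9526, -0.3043)
n_1 = (+0.6497, +0.7602)
n_2 = (-0.2983, +0.9545)
n_3 = (-0.7153, -0.6988)
  (0,1): δ = 112.80°  ·
  (0,2): δ = 54.93°  ·
  (0,3): δ = 62.05°  ·
  (1,2): δ = 122.13°  ·
  (1,3): δ = 5.15°  ✓
  (2,3): δ = 63.02°  ·
antipodal pairs: 1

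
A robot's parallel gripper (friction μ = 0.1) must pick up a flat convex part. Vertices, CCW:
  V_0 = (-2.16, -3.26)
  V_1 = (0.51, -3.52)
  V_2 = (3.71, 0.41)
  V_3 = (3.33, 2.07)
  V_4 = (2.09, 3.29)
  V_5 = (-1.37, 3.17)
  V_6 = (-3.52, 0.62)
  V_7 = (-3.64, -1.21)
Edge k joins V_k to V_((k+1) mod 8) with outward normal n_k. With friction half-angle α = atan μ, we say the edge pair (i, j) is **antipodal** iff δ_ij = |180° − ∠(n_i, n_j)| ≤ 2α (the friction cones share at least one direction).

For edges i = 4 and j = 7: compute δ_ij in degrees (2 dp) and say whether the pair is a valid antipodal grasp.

α = atan 0.1 = 5.71°;  2α = 11.42°
edge 4: e_4 = (-3.46, -0.12);  n_4 = (-0.0347, +0.9994)
edge 7: e_7 = (+1.48, -2.05);  n_7 = (-0.8108, -0.5853)
∠(n_4, n_7) = 123.84°
δ = |180° − 123.84°| = 56.16°
56.16° > 2α = 11.42°  →  invalid

δ = 56.16°, invalid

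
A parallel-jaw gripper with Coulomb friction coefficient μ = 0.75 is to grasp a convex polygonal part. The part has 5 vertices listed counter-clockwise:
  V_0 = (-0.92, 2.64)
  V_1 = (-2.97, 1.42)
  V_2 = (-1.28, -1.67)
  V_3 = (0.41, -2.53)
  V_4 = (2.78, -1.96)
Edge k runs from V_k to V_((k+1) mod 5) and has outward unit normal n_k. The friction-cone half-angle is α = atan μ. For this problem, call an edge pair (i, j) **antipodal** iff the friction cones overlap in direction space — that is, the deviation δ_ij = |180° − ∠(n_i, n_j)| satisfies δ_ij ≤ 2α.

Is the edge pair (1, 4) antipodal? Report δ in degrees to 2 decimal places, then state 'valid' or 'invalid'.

α = atan 0.75 = 36.87°;  2α = 73.74°
edge 1: e_1 = (+1.69, -3.09);  n_1 = (-0.8774, -0.4798)
edge 4: e_4 = (-3.70, +4.60);  n_4 = (+0.7792, +0.6268)
∠(n_1, n_4) = 169.86°
δ = |180° − 169.86°| = 10.14°
10.14° ≤ 2α = 73.74°  →  valid

δ = 10.14°, valid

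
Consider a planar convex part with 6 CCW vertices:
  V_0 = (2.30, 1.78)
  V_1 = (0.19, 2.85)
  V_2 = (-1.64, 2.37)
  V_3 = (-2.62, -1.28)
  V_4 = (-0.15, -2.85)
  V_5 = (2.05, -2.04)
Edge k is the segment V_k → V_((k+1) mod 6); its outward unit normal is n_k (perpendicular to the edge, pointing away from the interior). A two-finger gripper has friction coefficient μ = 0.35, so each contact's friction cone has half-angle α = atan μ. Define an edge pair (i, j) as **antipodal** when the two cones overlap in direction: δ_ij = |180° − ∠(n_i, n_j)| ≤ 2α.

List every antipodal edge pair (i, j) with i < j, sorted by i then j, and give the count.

α = atan 0.35 = 19.29°;  2α = 38.58°
n_0 = (+0.4523, +0.8919)
n_1 = (-0.2537, +0.9673)
n_2 = (-0.9658, +0.2593)
n_3 = (-0.5364, -0.8439)
n_4 = (+0.3455, -0.9384)
n_5 = (+0.9979, -0.0653)
  (0,1): δ = 138.41°  ·
  (0,2): δ = 78.14°  ·
  (0,3): δ = 5.55°  ✓
  (0,4): δ = 47.10°  ·
  (0,5): δ = 113.15°  ·
  (1,2): δ = 119.73°  ·
  (1,3): δ = 47.14°  ·
  (1,4): δ = 5.52°  ✓
  (1,5): δ = 71.56°  ·
  (2,3): δ = 107.41°  ·
  (2,4): δ = 54.76°  ·
  (2,5): δ = 11.28°  ✓
  (3,4): δ = 127.35°  ·
  (3,5): δ = 61.30°  ·
  (4,5): δ = 113.96°  ·
antipodal pairs: 3

count = 3; pairs: (0,3), (1,4), (2,5)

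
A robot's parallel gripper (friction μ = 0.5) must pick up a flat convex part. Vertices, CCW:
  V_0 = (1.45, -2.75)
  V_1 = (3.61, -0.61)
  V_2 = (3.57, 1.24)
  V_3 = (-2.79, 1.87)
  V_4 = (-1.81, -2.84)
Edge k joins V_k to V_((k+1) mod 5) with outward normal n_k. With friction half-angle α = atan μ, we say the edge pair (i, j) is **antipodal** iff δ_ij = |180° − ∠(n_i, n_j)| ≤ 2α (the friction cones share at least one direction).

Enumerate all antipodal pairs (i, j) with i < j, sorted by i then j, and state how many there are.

α = atan 0.5 = 26.57°;  2α = 53.13°
n_0 = (+0.7038, -0.7104)
n_1 = (+0.9998, +0.0216)
n_2 = (+0.0986, +0.9951)
n_3 = (-0.9790, -0.2037)
n_4 = (+0.0276, -0.9996)
  (0,1): δ = 133.49°  ·
  (0,2): δ = 50.39°  ✓
  (0,3): δ = 57.02°  ·
  (0,4): δ = 136.85°  ·
  (1,2): δ = 96.90°  ·
  (1,3): δ = 10.52°  ✓
  (1,4): δ = 90.34°  ·
  (2,3): δ = 72.59°  ·
  (2,4): δ = 7.24°  ✓
  (3,4): δ = 100.17°  ·
antipodal pairs: 3

count = 3; pairs: (0,2), (1,3), (2,4)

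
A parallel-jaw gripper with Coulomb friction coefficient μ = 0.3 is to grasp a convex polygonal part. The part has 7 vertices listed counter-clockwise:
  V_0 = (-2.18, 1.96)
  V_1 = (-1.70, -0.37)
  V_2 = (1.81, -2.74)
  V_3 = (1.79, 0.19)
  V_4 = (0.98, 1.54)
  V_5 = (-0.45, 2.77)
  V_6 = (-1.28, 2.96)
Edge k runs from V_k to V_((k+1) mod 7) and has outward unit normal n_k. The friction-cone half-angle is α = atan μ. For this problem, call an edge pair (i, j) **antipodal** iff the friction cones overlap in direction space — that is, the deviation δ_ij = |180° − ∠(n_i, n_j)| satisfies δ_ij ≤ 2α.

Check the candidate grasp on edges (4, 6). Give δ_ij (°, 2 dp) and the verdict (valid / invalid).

α = atan 0.3 = 16.70°;  2α = 33.40°
edge 4: e_4 = (-1.43, +1.23);  n_4 = (+0.6521, +0.7581)
edge 6: e_6 = (-0.90, -1.00);  n_6 = (-0.7433, +0.6690)
∠(n_4, n_6) = 88.71°
δ = |180° − 88.71°| = 91.29°
91.29° > 2α = 33.40°  →  invalid

δ = 91.29°, invalid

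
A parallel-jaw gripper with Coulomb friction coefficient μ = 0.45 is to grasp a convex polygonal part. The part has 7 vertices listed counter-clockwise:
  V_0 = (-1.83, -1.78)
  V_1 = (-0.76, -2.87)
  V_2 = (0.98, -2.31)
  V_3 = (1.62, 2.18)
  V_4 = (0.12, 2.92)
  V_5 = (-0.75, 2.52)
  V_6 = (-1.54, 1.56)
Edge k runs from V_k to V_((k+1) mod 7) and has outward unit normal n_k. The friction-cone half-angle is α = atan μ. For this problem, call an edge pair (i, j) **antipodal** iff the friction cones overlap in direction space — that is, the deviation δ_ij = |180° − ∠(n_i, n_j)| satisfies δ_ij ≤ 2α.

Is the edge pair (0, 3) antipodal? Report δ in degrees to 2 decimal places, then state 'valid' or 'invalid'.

α = atan 0.45 = 24.23°;  2α = 48.46°
edge 0: e_0 = (+1.07, -1.09);  n_0 = (-0.7136, -0.7005)
edge 3: e_3 = (-1.50, +0.74);  n_3 = (+0.4424, +0.8968)
∠(n_0, n_3) = 160.73°
δ = |180° − 160.73°| = 19.27°
19.27° ≤ 2α = 48.46°  →  valid

δ = 19.27°, valid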